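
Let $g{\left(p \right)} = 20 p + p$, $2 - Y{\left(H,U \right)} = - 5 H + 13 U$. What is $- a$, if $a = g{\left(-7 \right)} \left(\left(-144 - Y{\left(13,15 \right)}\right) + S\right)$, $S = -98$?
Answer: $-16758$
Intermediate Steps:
$Y{\left(H,U \right)} = 2 - 13 U + 5 H$ ($Y{\left(H,U \right)} = 2 - \left(- 5 H + 13 U\right) = 2 + \left(- 13 U + 5 H\right) = 2 - 13 U + 5 H$)
$g{\left(p \right)} = 21 p$
$a = 16758$ ($a = 21 \left(-7\right) \left(\left(-144 - \left(2 - 195 + 5 \cdot 13\right)\right) - 98\right) = - 147 \left(\left(-144 - \left(2 - 195 + 65\right)\right) - 98\right) = - 147 \left(\left(-144 - -128\right) - 98\right) = - 147 \left(\left(-144 + 128\right) - 98\right) = - 147 \left(-16 - 98\right) = \left(-147\right) \left(-114\right) = 16758$)
$- a = \left(-1\right) 16758 = -16758$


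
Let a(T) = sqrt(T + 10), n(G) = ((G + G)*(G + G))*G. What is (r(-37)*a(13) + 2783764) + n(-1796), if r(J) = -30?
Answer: -23170041580 - 30*sqrt(23) ≈ -2.3170e+10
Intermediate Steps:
n(G) = 4*G**3 (n(G) = ((2*G)*(2*G))*G = (4*G**2)*G = 4*G**3)
a(T) = sqrt(10 + T)
(r(-37)*a(13) + 2783764) + n(-1796) = (-30*sqrt(10 + 13) + 2783764) + 4*(-1796)**3 = (-30*sqrt(23) + 2783764) + 4*(-5793206336) = (2783764 - 30*sqrt(23)) - 23172825344 = -23170041580 - 30*sqrt(23)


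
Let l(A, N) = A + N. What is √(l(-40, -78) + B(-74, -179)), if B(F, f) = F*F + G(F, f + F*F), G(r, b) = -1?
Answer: √5357 ≈ 73.192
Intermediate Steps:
B(F, f) = -1 + F² (B(F, f) = F*F - 1 = F² - 1 = -1 + F²)
√(l(-40, -78) + B(-74, -179)) = √((-40 - 78) + (-1 + (-74)²)) = √(-118 + (-1 + 5476)) = √(-118 + 5475) = √5357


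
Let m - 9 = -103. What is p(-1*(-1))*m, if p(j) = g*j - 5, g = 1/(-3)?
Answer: 1504/3 ≈ 501.33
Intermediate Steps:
m = -94 (m = 9 - 103 = -94)
g = -1/3 ≈ -0.33333
p(j) = -5 - j/3 (p(j) = -j/3 - 5 = -5 - j/3)
p(-1*(-1))*m = (-5 - (-1)*(-1)/3)*(-94) = (-5 - 1/3*1)*(-94) = (-5 - 1/3)*(-94) = -16/3*(-94) = 1504/3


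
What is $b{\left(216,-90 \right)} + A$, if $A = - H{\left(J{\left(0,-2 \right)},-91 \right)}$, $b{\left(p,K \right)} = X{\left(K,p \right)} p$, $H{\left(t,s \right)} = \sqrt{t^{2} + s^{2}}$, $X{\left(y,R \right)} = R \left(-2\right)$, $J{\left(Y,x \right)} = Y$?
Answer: $-93403$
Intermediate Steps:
$X{\left(y,R \right)} = - 2 R$
$H{\left(t,s \right)} = \sqrt{s^{2} + t^{2}}$
$b{\left(p,K \right)} = - 2 p^{2}$ ($b{\left(p,K \right)} = - 2 p p = - 2 p^{2}$)
$A = -91$ ($A = - \sqrt{\left(-91\right)^{2} + 0^{2}} = - \sqrt{8281 + 0} = - \sqrt{8281} = \left(-1\right) 91 = -91$)
$b{\left(216,-90 \right)} + A = - 2 \cdot 216^{2} - 91 = \left(-2\right) 46656 - 91 = -93312 - 91 = -93403$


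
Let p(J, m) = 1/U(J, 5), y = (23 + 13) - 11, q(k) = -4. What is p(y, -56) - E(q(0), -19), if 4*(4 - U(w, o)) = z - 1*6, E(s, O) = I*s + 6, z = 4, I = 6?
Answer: 164/9 ≈ 18.222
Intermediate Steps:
y = 25 (y = 36 - 11 = 25)
E(s, O) = 6 + 6*s (E(s, O) = 6*s + 6 = 6 + 6*s)
U(w, o) = 9/2 (U(w, o) = 4 - (4 - 1*6)/4 = 4 - (4 - 6)/4 = 4 - ¼*(-2) = 4 + ½ = 9/2)
p(J, m) = 2/9 (p(J, m) = 1/(9/2) = 2/9)
p(y, -56) - E(q(0), -19) = 2/9 - (6 + 6*(-4)) = 2/9 - (6 - 24) = 2/9 - 1*(-18) = 2/9 + 18 = 164/9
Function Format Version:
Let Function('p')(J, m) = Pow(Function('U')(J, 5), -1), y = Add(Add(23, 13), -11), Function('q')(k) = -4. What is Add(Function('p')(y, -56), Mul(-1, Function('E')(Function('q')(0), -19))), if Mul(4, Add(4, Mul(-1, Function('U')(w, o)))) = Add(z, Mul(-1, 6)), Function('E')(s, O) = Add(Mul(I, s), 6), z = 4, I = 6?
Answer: Rational(164, 9) ≈ 18.222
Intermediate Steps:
y = 25 (y = Add(36, -11) = 25)
Function('E')(s, O) = Add(6, Mul(6, s)) (Function('E')(s, O) = Add(Mul(6, s), 6) = Add(6, Mul(6, s)))
Function('U')(w, o) = Rational(9, 2) (Function('U')(w, o) = Add(4, Mul(Rational(-1, 4), Add(4, Mul(-1, 6)))) = Add(4, Mul(Rational(-1, 4), Add(4, -6))) = Add(4, Mul(Rational(-1, 4), -2)) = Add(4, Rational(1, 2)) = Rational(9, 2))
Function('p')(J, m) = Rational(2, 9) (Function('p')(J, m) = Pow(Rational(9, 2), -1) = Rational(2, 9))
Add(Function('p')(y, -56), Mul(-1, Function('E')(Function('q')(0), -19))) = Add(Rational(2, 9), Mul(-1, Add(6, Mul(6, -4)))) = Add(Rational(2, 9), Mul(-1, Add(6, -24))) = Add(Rational(2, 9), Mul(-1, -18)) = Add(Rational(2, 9), 18) = Rational(164, 9)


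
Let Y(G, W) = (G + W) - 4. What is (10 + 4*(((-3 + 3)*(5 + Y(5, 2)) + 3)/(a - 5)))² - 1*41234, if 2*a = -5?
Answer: -1029086/25 ≈ -41163.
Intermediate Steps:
a = -5/2 (a = (½)*(-5) = -5/2 ≈ -2.5000)
Y(G, W) = -4 + G + W
(10 + 4*(((-3 + 3)*(5 + Y(5, 2)) + 3)/(a - 5)))² - 1*41234 = (10 + 4*(((-3 + 3)*(5 + (-4 + 5 + 2)) + 3)/(-5/2 - 5)))² - 1*41234 = (10 + 4*((0*(5 + 3) + 3)/(-15/2)))² - 41234 = (10 + 4*((0*8 + 3)*(-2/15)))² - 41234 = (10 + 4*((0 + 3)*(-2/15)))² - 41234 = (10 + 4*(3*(-2/15)))² - 41234 = (10 + 4*(-⅖))² - 41234 = (10 - 8/5)² - 41234 = (42/5)² - 41234 = 1764/25 - 41234 = -1029086/25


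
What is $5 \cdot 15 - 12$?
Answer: $63$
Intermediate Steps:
$5 \cdot 15 - 12 = 75 - 12 = 63$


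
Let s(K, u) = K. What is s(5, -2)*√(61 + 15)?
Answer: 10*√19 ≈ 43.589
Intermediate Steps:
s(5, -2)*√(61 + 15) = 5*√(61 + 15) = 5*√76 = 5*(2*√19) = 10*√19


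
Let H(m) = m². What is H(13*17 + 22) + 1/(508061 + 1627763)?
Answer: 126118271377/2135824 ≈ 59049.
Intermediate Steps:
H(13*17 + 22) + 1/(508061 + 1627763) = (13*17 + 22)² + 1/(508061 + 1627763) = (221 + 22)² + 1/2135824 = 243² + 1/2135824 = 59049 + 1/2135824 = 126118271377/2135824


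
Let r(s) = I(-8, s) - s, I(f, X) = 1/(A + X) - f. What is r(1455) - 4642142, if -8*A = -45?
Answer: -54260337457/11685 ≈ -4.6436e+6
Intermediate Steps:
A = 45/8 (A = -1/8*(-45) = 45/8 ≈ 5.6250)
I(f, X) = 1/(45/8 + X) - f
r(s) = -s + (368 + 64*s)/(45 + 8*s) (r(s) = (8 - 45*(-8) - 8*s*(-8))/(45 + 8*s) - s = (8 + 360 + 64*s)/(45 + 8*s) - s = (368 + 64*s)/(45 + 8*s) - s = -s + (368 + 64*s)/(45 + 8*s))
r(1455) - 4642142 = (368 - 8*1455**2 + 19*1455)/(45 + 8*1455) - 4642142 = (368 - 8*2117025 + 27645)/(45 + 11640) - 4642142 = (368 - 16936200 + 27645)/11685 - 4642142 = (1/11685)*(-16908187) - 4642142 = -16908187/11685 - 4642142 = -54260337457/11685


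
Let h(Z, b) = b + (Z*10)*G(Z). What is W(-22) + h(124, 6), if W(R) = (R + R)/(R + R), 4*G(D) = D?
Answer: 38447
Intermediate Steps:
G(D) = D/4
h(Z, b) = b + 5*Z**2/2 (h(Z, b) = b + (Z*10)*(Z/4) = b + (10*Z)*(Z/4) = b + 5*Z**2/2)
W(R) = 1 (W(R) = (2*R)/((2*R)) = (2*R)*(1/(2*R)) = 1)
W(-22) + h(124, 6) = 1 + (6 + (5/2)*124**2) = 1 + (6 + (5/2)*15376) = 1 + (6 + 38440) = 1 + 38446 = 38447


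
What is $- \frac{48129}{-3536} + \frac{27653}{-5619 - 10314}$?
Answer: $\frac{669058349}{56339088} \approx 11.876$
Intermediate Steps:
$- \frac{48129}{-3536} + \frac{27653}{-5619 - 10314} = \left(-48129\right) \left(- \frac{1}{3536}\right) + \frac{27653}{-15933} = \frac{48129}{3536} + 27653 \left(- \frac{1}{15933}\right) = \frac{48129}{3536} - \frac{27653}{15933} = \frac{669058349}{56339088}$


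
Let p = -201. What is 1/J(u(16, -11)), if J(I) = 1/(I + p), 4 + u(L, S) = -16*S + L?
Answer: -13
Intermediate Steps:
u(L, S) = -4 + L - 16*S (u(L, S) = -4 + (-16*S + L) = -4 + (L - 16*S) = -4 + L - 16*S)
J(I) = 1/(-201 + I) (J(I) = 1/(I - 201) = 1/(-201 + I))
1/J(u(16, -11)) = 1/(1/(-201 + (-4 + 16 - 16*(-11)))) = 1/(1/(-201 + (-4 + 16 + 176))) = 1/(1/(-201 + 188)) = 1/(1/(-13)) = 1/(-1/13) = -13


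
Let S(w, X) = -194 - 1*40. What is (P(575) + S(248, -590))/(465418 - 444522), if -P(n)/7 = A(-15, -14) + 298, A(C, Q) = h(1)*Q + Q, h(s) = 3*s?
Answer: -241/2612 ≈ -0.092266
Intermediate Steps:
A(C, Q) = 4*Q (A(C, Q) = (3*1)*Q + Q = 3*Q + Q = 4*Q)
P(n) = -1694 (P(n) = -7*(4*(-14) + 298) = -7*(-56 + 298) = -7*242 = -1694)
S(w, X) = -234 (S(w, X) = -194 - 40 = -234)
(P(575) + S(248, -590))/(465418 - 444522) = (-1694 - 234)/(465418 - 444522) = -1928/20896 = -1928*1/20896 = -241/2612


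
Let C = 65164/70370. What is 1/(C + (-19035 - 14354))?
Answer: -35185/1174759383 ≈ -2.9951e-5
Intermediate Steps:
C = 32582/35185 (C = 65164*(1/70370) = 32582/35185 ≈ 0.92602)
1/(C + (-19035 - 14354)) = 1/(32582/35185 + (-19035 - 14354)) = 1/(32582/35185 - 33389) = 1/(-1174759383/35185) = -35185/1174759383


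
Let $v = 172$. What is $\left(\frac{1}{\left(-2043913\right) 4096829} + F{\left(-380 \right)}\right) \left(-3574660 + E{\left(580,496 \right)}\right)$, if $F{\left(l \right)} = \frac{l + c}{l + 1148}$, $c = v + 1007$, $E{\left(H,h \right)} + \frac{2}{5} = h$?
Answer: $- \frac{11956430711109013289101}{3215447827920768} \approx -3.7184 \cdot 10^{6}$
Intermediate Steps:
$E{\left(H,h \right)} = - \frac{2}{5} + h$
$c = 1179$ ($c = 172 + 1007 = 1179$)
$F{\left(l \right)} = \frac{1179 + l}{1148 + l}$ ($F{\left(l \right)} = \frac{l + 1179}{l + 1148} = \frac{1179 + l}{1148 + l}$)
$\left(\frac{1}{\left(-2043913\right) 4096829} + F{\left(-380 \right)}\right) \left(-3574660 + E{\left(580,496 \right)}\right) = \left(\frac{1}{\left(-2043913\right) 4096829} + \frac{1179 - 380}{1148 - 380}\right) \left(-3574660 + \left(- \frac{2}{5} + 496\right)\right) = \left(\left(- \frac{1}{2043913}\right) \frac{1}{4096829} + \frac{1}{768} \cdot 799\right) \left(-3574660 + \frac{2478}{5}\right) = \left(- \frac{1}{8373562051877} + \frac{1}{768} \cdot 799\right) \left(- \frac{17870822}{5}\right) = \left(- \frac{1}{8373562051877} + \frac{799}{768}\right) \left(- \frac{17870822}{5}\right) = \frac{6690476079448955}{6430895655841536} \left(- \frac{17870822}{5}\right) = - \frac{11956430711109013289101}{3215447827920768}$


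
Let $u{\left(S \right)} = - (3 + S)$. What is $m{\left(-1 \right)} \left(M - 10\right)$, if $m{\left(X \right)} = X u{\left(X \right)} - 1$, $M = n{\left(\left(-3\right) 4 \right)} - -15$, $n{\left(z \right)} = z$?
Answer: $-7$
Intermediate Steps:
$u{\left(S \right)} = -3 - S$
$M = 3$ ($M = \left(-3\right) 4 - -15 = -12 + 15 = 3$)
$m{\left(X \right)} = -1 + X \left(-3 - X\right)$ ($m{\left(X \right)} = X \left(-3 - X\right) - 1 = -1 + X \left(-3 - X\right)$)
$m{\left(-1 \right)} \left(M - 10\right) = \left(-1 - - (3 - 1)\right) \left(3 - 10\right) = \left(-1 - \left(-1\right) 2\right) \left(-7\right) = \left(-1 + 2\right) \left(-7\right) = 1 \left(-7\right) = -7$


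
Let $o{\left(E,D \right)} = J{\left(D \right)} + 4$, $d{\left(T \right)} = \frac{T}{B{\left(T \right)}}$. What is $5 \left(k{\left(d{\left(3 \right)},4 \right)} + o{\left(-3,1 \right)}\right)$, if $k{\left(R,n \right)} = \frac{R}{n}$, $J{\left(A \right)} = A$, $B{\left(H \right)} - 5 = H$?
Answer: $\frac{815}{32} \approx 25.469$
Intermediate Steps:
$B{\left(H \right)} = 5 + H$
$d{\left(T \right)} = \frac{T}{5 + T}$
$o{\left(E,D \right)} = 4 + D$ ($o{\left(E,D \right)} = D + 4 = 4 + D$)
$5 \left(k{\left(d{\left(3 \right)},4 \right)} + o{\left(-3,1 \right)}\right) = 5 \left(\frac{3 \frac{1}{5 + 3}}{4} + \left(4 + 1\right)\right) = 5 \left(\frac{3}{8} \cdot \frac{1}{4} + 5\right) = 5 \left(\frac{3}{32} + 5\right) = 5 \cdot \frac{163}{32} = \frac{815}{32}$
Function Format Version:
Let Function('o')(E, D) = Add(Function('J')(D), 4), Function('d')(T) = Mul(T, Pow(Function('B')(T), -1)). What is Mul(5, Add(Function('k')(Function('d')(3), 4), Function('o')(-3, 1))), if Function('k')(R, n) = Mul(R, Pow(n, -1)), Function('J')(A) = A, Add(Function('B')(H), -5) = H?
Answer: Rational(815, 32) ≈ 25.469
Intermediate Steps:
Function('B')(H) = Add(5, H)
Function('d')(T) = Mul(T, Pow(Add(5, T), -1))
Function('o')(E, D) = Add(4, D) (Function('o')(E, D) = Add(D, 4) = Add(4, D))
Mul(5, Add(Function('k')(Function('d')(3), 4), Function('o')(-3, 1))) = Mul(5, Add(Mul(Mul(3, Pow(Add(5, 3), -1)), Pow(4, -1)), Add(4, 1))) = Mul(5, Add(Mul(Mul(3, Pow(8, -1)), Rational(1, 4)), 5)) = Mul(5, Add(Mul(Mul(3, Rational(1, 8)), Rational(1, 4)), 5)) = Mul(5, Add(Mul(Rational(3, 8), Rational(1, 4)), 5)) = Mul(5, Add(Rational(3, 32), 5)) = Mul(5, Rational(163, 32)) = Rational(815, 32)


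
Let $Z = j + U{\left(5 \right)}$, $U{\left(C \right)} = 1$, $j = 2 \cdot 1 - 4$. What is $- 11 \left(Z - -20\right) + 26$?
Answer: $-183$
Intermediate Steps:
$j = -2$ ($j = 2 - 4 = -2$)
$Z = -1$ ($Z = -2 + 1 = -1$)
$- 11 \left(Z - -20\right) + 26 = - 11 \left(-1 - -20\right) + 26 = - 11 \left(-1 + 20\right) + 26 = \left(-11\right) 19 + 26 = -209 + 26 = -183$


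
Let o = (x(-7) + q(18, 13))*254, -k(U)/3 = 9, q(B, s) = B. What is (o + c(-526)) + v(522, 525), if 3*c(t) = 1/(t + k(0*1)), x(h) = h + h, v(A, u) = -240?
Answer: 1287383/1659 ≈ 776.00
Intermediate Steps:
k(U) = -27 (k(U) = -3*9 = -27)
x(h) = 2*h
c(t) = 1/(3*(-27 + t)) (c(t) = 1/(3*(t - 27)) = 1/(3*(-27 + t)))
o = 1016 (o = (2*(-7) + 18)*254 = (-14 + 18)*254 = 4*254 = 1016)
(o + c(-526)) + v(522, 525) = (1016 + 1/(3*(-27 - 526))) - 240 = (1016 + (1/3)/(-553)) - 240 = (1016 + (1/3)*(-1/553)) - 240 = (1016 - 1/1659) - 240 = 1685543/1659 - 240 = 1287383/1659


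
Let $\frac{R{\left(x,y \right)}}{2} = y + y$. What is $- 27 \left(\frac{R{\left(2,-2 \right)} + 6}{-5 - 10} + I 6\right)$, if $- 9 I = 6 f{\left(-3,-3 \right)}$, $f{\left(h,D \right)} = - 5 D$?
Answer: $\frac{8082}{5} \approx 1616.4$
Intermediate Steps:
$R{\left(x,y \right)} = 4 y$ ($R{\left(x,y \right)} = 2 \left(y + y\right) = 2 \cdot 2 y = 4 y$)
$I = -10$ ($I = - \frac{6 \left(\left(-5\right) \left(-3\right)\right)}{9} = - \frac{6 \cdot 15}{9} = \left(- \frac{1}{9}\right) 90 = -10$)
$- 27 \left(\frac{R{\left(2,-2 \right)} + 6}{-5 - 10} + I 6\right) = - 27 \left(\frac{4 \left(-2\right) + 6}{-5 - 10} - 60\right) = - 27 \left(\frac{-8 + 6}{-15} - 60\right) = - 27 \left(\left(-2\right) \left(- \frac{1}{15}\right) - 60\right) = - 27 \left(\frac{2}{15} - 60\right) = \left(-27\right) \left(- \frac{898}{15}\right) = \frac{8082}{5}$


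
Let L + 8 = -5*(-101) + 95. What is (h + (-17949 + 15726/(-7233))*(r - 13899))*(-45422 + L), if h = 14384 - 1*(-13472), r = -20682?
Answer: -67098968878591910/2411 ≈ -2.7830e+13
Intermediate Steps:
h = 27856 (h = 14384 + 13472 = 27856)
L = 592 (L = -8 + (-5*(-101) + 95) = -8 + (505 + 95) = -8 + 600 = 592)
(h + (-17949 + 15726/(-7233))*(r - 13899))*(-45422 + L) = (27856 + (-17949 + 15726/(-7233))*(-20682 - 13899))*(-45422 + 592) = (27856 + (-17949 + 15726*(-1/7233))*(-34581))*(-44830) = (27856 + (-17949 - 5242/2411)*(-34581))*(-44830) = (27856 - 43280281/2411*(-34581))*(-44830) = (27856 + 1496675397261/2411)*(-44830) = (1496742558077/2411)*(-44830) = -67098968878591910/2411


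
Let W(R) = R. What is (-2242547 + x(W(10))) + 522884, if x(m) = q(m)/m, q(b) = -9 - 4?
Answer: -17196643/10 ≈ -1.7197e+6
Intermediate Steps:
q(b) = -13
x(m) = -13/m
(-2242547 + x(W(10))) + 522884 = (-2242547 - 13/10) + 522884 = -22425483/10 + 522884 = -17196643/10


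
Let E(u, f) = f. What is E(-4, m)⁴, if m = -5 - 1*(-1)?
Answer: 256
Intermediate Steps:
m = -4 (m = -5 + 1 = -4)
E(-4, m)⁴ = (-4)⁴ = 256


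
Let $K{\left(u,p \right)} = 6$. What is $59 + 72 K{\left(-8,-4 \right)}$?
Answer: $491$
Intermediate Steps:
$59 + 72 K{\left(-8,-4 \right)} = 59 + 72 \cdot 6 = 59 + 432 = 491$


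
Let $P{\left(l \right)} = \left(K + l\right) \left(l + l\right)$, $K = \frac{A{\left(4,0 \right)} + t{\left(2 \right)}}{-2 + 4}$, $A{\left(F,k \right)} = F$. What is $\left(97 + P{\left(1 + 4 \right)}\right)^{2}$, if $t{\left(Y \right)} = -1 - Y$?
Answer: $23104$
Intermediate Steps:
$K = \frac{1}{2}$ ($K = \frac{4 - 3}{-2 + 4} = \frac{4 - 3}{2} = \left(4 - 3\right) \frac{1}{2} = 1 \cdot \frac{1}{2} = \frac{1}{2} \approx 0.5$)
$P{\left(l \right)} = 2 l \left(\frac{1}{2} + l\right)$ ($P{\left(l \right)} = \left(\frac{1}{2} + l\right) \left(l + l\right) = \left(\frac{1}{2} + l\right) 2 l = 2 l \left(\frac{1}{2} + l\right)$)
$\left(97 + P{\left(1 + 4 \right)}\right)^{2} = \left(97 + \left(1 + 4\right) \left(1 + 2 \left(1 + 4\right)\right)\right)^{2} = \left(97 + 5 \left(1 + 2 \cdot 5\right)\right)^{2} = \left(97 + 5 \left(1 + 10\right)\right)^{2} = \left(97 + 5 \cdot 11\right)^{2} = \left(97 + 55\right)^{2} = 152^{2} = 23104$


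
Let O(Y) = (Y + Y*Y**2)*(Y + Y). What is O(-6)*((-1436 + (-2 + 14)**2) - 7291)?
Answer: -22865112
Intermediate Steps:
O(Y) = 2*Y*(Y + Y**3) (O(Y) = (Y + Y**3)*(2*Y) = 2*Y*(Y + Y**3))
O(-6)*((-1436 + (-2 + 14)**2) - 7291) = (2*(-6)**2*(1 + (-6)**2))*((-1436 + (-2 + 14)**2) - 7291) = (2*36*(1 + 36))*((-1436 + 12**2) - 7291) = (2*36*37)*((-1436 + 144) - 7291) = 2664*(-1292 - 7291) = 2664*(-8583) = -22865112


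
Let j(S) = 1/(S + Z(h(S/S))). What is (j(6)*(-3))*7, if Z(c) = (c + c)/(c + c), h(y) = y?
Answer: -3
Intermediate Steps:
Z(c) = 1 (Z(c) = (2*c)/((2*c)) = (2*c)*(1/(2*c)) = 1)
j(S) = 1/(1 + S) (j(S) = 1/(S + 1) = 1/(1 + S))
(j(6)*(-3))*7 = (-3/(1 + 6))*7 = (-3/7)*7 = ((⅐)*(-3))*7 = -3/7*7 = -3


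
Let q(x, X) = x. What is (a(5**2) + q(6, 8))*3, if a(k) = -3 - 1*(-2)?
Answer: 15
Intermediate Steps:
a(k) = -1 (a(k) = -3 + 2 = -1)
(a(5**2) + q(6, 8))*3 = (-1 + 6)*3 = 5*3 = 15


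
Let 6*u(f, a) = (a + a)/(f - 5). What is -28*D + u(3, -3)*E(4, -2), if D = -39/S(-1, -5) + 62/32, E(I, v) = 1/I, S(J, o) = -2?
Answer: -4801/8 ≈ -600.13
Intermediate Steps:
u(f, a) = a/(3*(-5 + f)) (u(f, a) = ((a + a)/(f - 5))/6 = ((2*a)/(-5 + f))/6 = (2*a/(-5 + f))/6 = a/(3*(-5 + f)))
D = 343/16 (D = -39/(-2) + 62/32 = -39*(-½) + 62*(1/32) = 39/2 + 31/16 = 343/16 ≈ 21.438)
-28*D + u(3, -3)*E(4, -2) = -28*343/16 + ((⅓)*(-3)/(-5 + 3))/4 = -2401/4 + ((⅓)*(-3)/(-2))*(¼) = -2401/4 + ((⅓)*(-3)*(-½))*(¼) = -2401/4 + (½)*(¼) = -2401/4 + ⅛ = -4801/8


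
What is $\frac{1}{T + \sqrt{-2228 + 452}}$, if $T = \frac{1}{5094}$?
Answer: $\frac{5094}{46085132737} - \frac{103795344 i \sqrt{111}}{46085132737} \approx 1.1053 \cdot 10^{-7} - 0.023729 i$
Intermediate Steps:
$T = \frac{1}{5094} \approx 0.00019631$
$\frac{1}{T + \sqrt{-2228 + 452}} = \frac{1}{\frac{1}{5094} + \sqrt{-2228 + 452}} = \frac{1}{\frac{1}{5094} + \sqrt{-1776}} = \frac{1}{\frac{1}{5094} + 4 i \sqrt{111}}$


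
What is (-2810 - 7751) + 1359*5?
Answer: -3766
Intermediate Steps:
(-2810 - 7751) + 1359*5 = -10561 + 6795 = -3766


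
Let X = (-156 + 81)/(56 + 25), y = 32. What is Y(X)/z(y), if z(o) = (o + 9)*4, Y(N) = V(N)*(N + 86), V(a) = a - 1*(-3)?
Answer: 32158/29889 ≈ 1.0759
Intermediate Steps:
V(a) = 3 + a (V(a) = a + 3 = 3 + a)
X = -25/27 (X = -75/81 = -75*1/81 = -25/27 ≈ -0.92593)
Y(N) = (3 + N)*(86 + N) (Y(N) = (3 + N)*(N + 86) = (3 + N)*(86 + N))
z(o) = 36 + 4*o (z(o) = (9 + o)*4 = 36 + 4*o)
Y(X)/z(y) = ((3 - 25/27)*(86 - 25/27))/(36 + 4*32) = ((56/27)*(2297/27))/(36 + 128) = (128632/729)/164 = (128632/729)*(1/164) = 32158/29889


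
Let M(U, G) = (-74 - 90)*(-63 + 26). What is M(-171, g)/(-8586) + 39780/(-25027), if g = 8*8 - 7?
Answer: -246707458/107440911 ≈ -2.2962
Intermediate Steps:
g = 57 (g = 64 - 7 = 57)
M(U, G) = 6068 (M(U, G) = -164*(-37) = 6068)
M(-171, g)/(-8586) + 39780/(-25027) = 6068/(-8586) + 39780/(-25027) = 6068*(-1/8586) + 39780*(-1/25027) = -3034/4293 - 39780/25027 = -246707458/107440911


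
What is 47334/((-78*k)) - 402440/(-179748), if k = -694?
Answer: 1262211413/405421614 ≈ 3.1133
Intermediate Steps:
47334/((-78*k)) - 402440/(-179748) = 47334/((-78*(-694))) - 402440/(-179748) = 47334/54132 - 402440*(-1/179748) = 47334*(1/54132) + 100610/44937 = 7889/9022 + 100610/44937 = 1262211413/405421614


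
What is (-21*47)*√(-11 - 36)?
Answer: -987*I*√47 ≈ -6766.5*I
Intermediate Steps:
(-21*47)*√(-11 - 36) = -987*I*√47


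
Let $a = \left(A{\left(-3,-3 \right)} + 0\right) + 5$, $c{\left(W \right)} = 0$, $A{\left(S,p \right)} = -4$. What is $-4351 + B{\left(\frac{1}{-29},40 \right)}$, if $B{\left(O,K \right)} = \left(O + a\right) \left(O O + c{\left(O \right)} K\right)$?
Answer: $- \frac{106116511}{24389} \approx -4351.0$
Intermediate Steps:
$a = 1$ ($a = \left(-4 + 0\right) + 5 = -4 + 5 = 1$)
$B{\left(O,K \right)} = O^{2} \left(1 + O\right)$ ($B{\left(O,K \right)} = \left(O + 1\right) \left(O O + 0 K\right) = \left(1 + O\right) \left(O^{2} + 0\right) = \left(1 + O\right) O^{2} = O^{2} \left(1 + O\right)$)
$-4351 + B{\left(\frac{1}{-29},40 \right)} = -4351 + \left(\frac{1}{-29}\right)^{2} \left(1 + \frac{1}{-29}\right) = -4351 + \left(- \frac{1}{29}\right)^{2} \left(1 - \frac{1}{29}\right) = -4351 + \frac{1}{841} \cdot \frac{28}{29} = -4351 + \frac{28}{24389} = - \frac{106116511}{24389}$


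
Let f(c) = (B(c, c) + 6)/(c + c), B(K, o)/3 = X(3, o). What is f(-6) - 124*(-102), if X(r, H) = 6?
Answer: 12646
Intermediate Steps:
B(K, o) = 18 (B(K, o) = 3*6 = 18)
f(c) = 12/c (f(c) = (18 + 6)/(c + c) = 24/((2*c)) = 24*(1/(2*c)) = 12/c)
f(-6) - 124*(-102) = 12/(-6) - 124*(-102) = 12*(-1/6) + 12648 = -2 + 12648 = 12646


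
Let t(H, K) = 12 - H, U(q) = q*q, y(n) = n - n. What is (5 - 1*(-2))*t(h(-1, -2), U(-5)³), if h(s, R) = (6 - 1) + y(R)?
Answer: 49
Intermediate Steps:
y(n) = 0
h(s, R) = 5 (h(s, R) = (6 - 1) + 0 = 5 + 0 = 5)
U(q) = q²
(5 - 1*(-2))*t(h(-1, -2), U(-5)³) = (5 - 1*(-2))*(12 - 1*5) = (5 + 2)*(12 - 5) = 7*7 = 49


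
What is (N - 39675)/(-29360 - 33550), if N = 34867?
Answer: 2404/31455 ≈ 0.076427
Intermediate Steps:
(N - 39675)/(-29360 - 33550) = (34867 - 39675)/(-29360 - 33550) = -4808/(-62910) = -4808*(-1/62910) = 2404/31455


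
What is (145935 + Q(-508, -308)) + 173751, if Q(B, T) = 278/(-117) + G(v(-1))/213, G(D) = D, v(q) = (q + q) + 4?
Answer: 2655611942/8307 ≈ 3.1968e+5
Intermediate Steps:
v(q) = 4 + 2*q (v(q) = 2*q + 4 = 4 + 2*q)
Q(B, T) = -19660/8307 (Q(B, T) = 278/(-117) + (4 + 2*(-1))/213 = 278*(-1/117) + (4 - 2)*(1/213) = -278/117 + 2*(1/213) = -278/117 + 2/213 = -19660/8307)
(145935 + Q(-508, -308)) + 173751 = (145935 - 19660/8307) + 173751 = 1212262385/8307 + 173751 = 2655611942/8307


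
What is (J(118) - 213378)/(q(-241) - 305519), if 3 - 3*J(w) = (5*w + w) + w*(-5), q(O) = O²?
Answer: 640249/742314 ≈ 0.86250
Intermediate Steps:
J(w) = 1 - w/3 (J(w) = 1 - ((5*w + w) + w*(-5))/3 = 1 - (6*w - 5*w)/3 = 1 - w/3)
(J(118) - 213378)/(q(-241) - 305519) = ((1 - ⅓*118) - 213378)/((-241)² - 305519) = ((1 - 118/3) - 213378)/(58081 - 305519) = (-115/3 - 213378)/(-247438) = -640249/3*(-1/247438) = 640249/742314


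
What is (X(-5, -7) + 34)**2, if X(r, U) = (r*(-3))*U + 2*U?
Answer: 7225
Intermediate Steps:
X(r, U) = 2*U - 3*U*r (X(r, U) = (-3*r)*U + 2*U = -3*U*r + 2*U = 2*U - 3*U*r)
(X(-5, -7) + 34)**2 = (-7*(2 - 3*(-5)) + 34)**2 = (-7*(2 + 15) + 34)**2 = (-7*17 + 34)**2 = (-119 + 34)**2 = (-85)**2 = 7225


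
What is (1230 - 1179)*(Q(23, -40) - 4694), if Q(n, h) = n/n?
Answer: -239343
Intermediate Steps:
Q(n, h) = 1
(1230 - 1179)*(Q(23, -40) - 4694) = (1230 - 1179)*(1 - 4694) = 51*(-4693) = -239343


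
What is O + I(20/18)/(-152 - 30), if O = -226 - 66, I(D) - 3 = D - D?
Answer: -53147/182 ≈ -292.02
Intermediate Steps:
I(D) = 3 (I(D) = 3 + (D - D) = 3 + 0 = 3)
O = -292
O + I(20/18)/(-152 - 30) = -292 + 3/(-152 - 30) = -292 + 3/(-182) = -292 + 3*(-1/182) = -292 - 3/182 = -53147/182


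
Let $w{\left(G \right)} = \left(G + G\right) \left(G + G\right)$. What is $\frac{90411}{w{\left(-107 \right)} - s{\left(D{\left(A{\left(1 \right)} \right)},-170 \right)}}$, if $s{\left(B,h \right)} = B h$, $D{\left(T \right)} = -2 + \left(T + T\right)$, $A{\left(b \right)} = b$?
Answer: $\frac{90411}{45796} \approx 1.9742$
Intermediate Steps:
$w{\left(G \right)} = 4 G^{2}$ ($w{\left(G \right)} = 2 G 2 G = 4 G^{2}$)
$D{\left(T \right)} = -2 + 2 T$
$\frac{90411}{w{\left(-107 \right)} - s{\left(D{\left(A{\left(1 \right)} \right)},-170 \right)}} = \frac{90411}{4 \left(-107\right)^{2} - \left(-2 + 2 \cdot 1\right) \left(-170\right)} = \frac{90411}{4 \cdot 11449 - \left(-2 + 2\right) \left(-170\right)} = \frac{90411}{45796 - 0 \left(-170\right)} = \frac{90411}{45796 - 0} = \frac{90411}{45796 + 0} = \frac{90411}{45796}$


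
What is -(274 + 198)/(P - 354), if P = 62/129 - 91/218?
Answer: 13273584/9953411 ≈ 1.3336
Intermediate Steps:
P = 1777/28122 (P = 62*(1/129) - 91*1/218 = 62/129 - 91/218 = 1777/28122 ≈ 0.063189)
-(274 + 198)/(P - 354) = -(274 + 198)/(1777/28122 - 354) = -472/(-9953411/28122) = -472*(-28122)/9953411 = -1*(-13273584/9953411) = 13273584/9953411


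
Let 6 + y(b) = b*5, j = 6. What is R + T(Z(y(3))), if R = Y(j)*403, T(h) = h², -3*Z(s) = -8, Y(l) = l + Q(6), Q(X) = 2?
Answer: 29080/9 ≈ 3231.1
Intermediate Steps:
y(b) = -6 + 5*b (y(b) = -6 + b*5 = -6 + 5*b)
Y(l) = 2 + l (Y(l) = l + 2 = 2 + l)
Z(s) = 8/3 (Z(s) = -⅓*(-8) = 8/3)
R = 3224 (R = (2 + 6)*403 = 8*403 = 3224)
R + T(Z(y(3))) = 3224 + (8/3)² = 3224 + 64/9 = 29080/9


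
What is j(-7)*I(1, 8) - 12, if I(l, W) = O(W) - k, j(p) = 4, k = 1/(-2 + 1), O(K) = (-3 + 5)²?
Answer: 8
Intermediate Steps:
O(K) = 4 (O(K) = 2² = 4)
k = -1 (k = 1/(-1) = -1)
I(l, W) = 5 (I(l, W) = 4 - 1*(-1) = 4 + 1 = 5)
j(-7)*I(1, 8) - 12 = 4*5 - 12 = 20 - 12 = 8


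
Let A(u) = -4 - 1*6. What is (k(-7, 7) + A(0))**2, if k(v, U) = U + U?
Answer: 16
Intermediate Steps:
k(v, U) = 2*U
A(u) = -10 (A(u) = -4 - 6 = -10)
(k(-7, 7) + A(0))**2 = (2*7 - 10)**2 = (14 - 10)**2 = 4**2 = 16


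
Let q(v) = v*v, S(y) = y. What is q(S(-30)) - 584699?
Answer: -583799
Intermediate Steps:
q(v) = v**2
q(S(-30)) - 584699 = (-30)**2 - 584699 = 900 - 584699 = -583799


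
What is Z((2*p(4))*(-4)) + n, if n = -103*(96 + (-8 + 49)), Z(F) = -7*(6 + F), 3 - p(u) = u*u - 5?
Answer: -14601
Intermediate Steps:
p(u) = 8 - u² (p(u) = 3 - (u*u - 5) = 3 - (u² - 5) = 3 - (-5 + u²) = 3 + (5 - u²) = 8 - u²)
Z(F) = -42 - 7*F
n = -14111 (n = -103*(96 + 41) = -103*137 = -14111)
Z((2*p(4))*(-4)) + n = (-42 - 7*2*(8 - 1*4²)*(-4)) - 14111 = (-42 - 7*2*(8 - 1*16)*(-4)) - 14111 = (-42 - 7*2*(8 - 16)*(-4)) - 14111 = (-42 - 7*2*(-8)*(-4)) - 14111 = (-42 - (-112)*(-4)) - 14111 = (-42 - 7*64) - 14111 = (-42 - 448) - 14111 = -490 - 14111 = -14601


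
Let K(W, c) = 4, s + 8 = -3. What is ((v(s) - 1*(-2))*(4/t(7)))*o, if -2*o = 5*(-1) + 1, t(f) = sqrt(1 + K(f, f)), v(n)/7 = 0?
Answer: 16*sqrt(5)/5 ≈ 7.1554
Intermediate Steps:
s = -11 (s = -8 - 3 = -11)
v(n) = 0 (v(n) = 7*0 = 0)
t(f) = sqrt(5) (t(f) = sqrt(1 + 4) = sqrt(5))
o = 2 (o = -(5*(-1) + 1)/2 = -(-5 + 1)/2 = -1/2*(-4) = 2)
((v(s) - 1*(-2))*(4/t(7)))*o = ((0 - 1*(-2))*(4/(sqrt(5))))*2 = ((0 + 2)*(4*(sqrt(5)/5)))*2 = (2*(4*sqrt(5)/5))*2 = (8*sqrt(5)/5)*2 = 16*sqrt(5)/5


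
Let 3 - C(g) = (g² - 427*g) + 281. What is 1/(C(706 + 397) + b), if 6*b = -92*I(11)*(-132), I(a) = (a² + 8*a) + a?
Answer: -1/300626 ≈ -3.3264e-6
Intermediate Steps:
I(a) = a² + 9*a
C(g) = -278 - g² + 427*g (C(g) = 3 - ((g² - 427*g) + 281) = 3 - (281 + g² - 427*g) = 3 + (-281 - g² + 427*g) = -278 - g² + 427*g)
b = 445280 (b = (-1012*(9 + 11)*(-132))/6 = (-1012*20*(-132))/6 = (-92*220*(-132))/6 = (-20240*(-132))/6 = (⅙)*2671680 = 445280)
1/(C(706 + 397) + b) = 1/((-278 - (706 + 397)² + 427*(706 + 397)) + 445280) = 1/((-278 - 1*1103² + 427*1103) + 445280) = 1/((-278 - 1*1216609 + 470981) + 445280) = 1/((-278 - 1216609 + 470981) + 445280) = 1/(-745906 + 445280) = 1/(-300626) = -1/300626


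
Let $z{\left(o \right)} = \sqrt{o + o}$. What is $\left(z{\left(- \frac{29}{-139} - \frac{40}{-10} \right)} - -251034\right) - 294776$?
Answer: $-43742 + \frac{3 \sqrt{18070}}{139} \approx -43739.0$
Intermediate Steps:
$z{\left(o \right)} = \sqrt{2} \sqrt{o}$ ($z{\left(o \right)} = \sqrt{2 o} = \sqrt{2} \sqrt{o}$)
$\left(z{\left(- \frac{29}{-139} - \frac{40}{-10} \right)} - -251034\right) - 294776 = \left(\sqrt{2} \sqrt{- \frac{29}{-139} - \frac{40}{-10}} - -251034\right) - 294776 = \left(\sqrt{2} \sqrt{\left(-29\right) \left(- \frac{1}{139}\right) - -4} + 251034\right) - 294776 = \left(\sqrt{2} \sqrt{\frac{29}{139} + 4} + 251034\right) - 294776 = \left(\sqrt{2} \sqrt{\frac{585}{139}} + 251034\right) - 294776 = \left(\sqrt{2} \frac{3 \sqrt{9035}}{139} + 251034\right) - 294776 = \left(\frac{3 \sqrt{18070}}{139} + 251034\right) - 294776 = \left(251034 + \frac{3 \sqrt{18070}}{139}\right) - 294776 = -43742 + \frac{3 \sqrt{18070}}{139}$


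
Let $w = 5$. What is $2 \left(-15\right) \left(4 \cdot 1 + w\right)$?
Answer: $-270$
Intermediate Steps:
$2 \left(-15\right) \left(4 \cdot 1 + w\right) = 2 \left(-15\right) \left(4 \cdot 1 + 5\right) = - 30 \left(4 + 5\right) = \left(-30\right) 9 = -270$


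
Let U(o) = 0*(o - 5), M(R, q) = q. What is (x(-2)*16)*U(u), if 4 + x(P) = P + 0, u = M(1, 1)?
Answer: 0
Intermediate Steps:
u = 1
x(P) = -4 + P (x(P) = -4 + (P + 0) = -4 + P)
U(o) = 0 (U(o) = 0*(-5 + o) = 0)
(x(-2)*16)*U(u) = ((-4 - 2)*16)*0 = -6*16*0 = -96*0 = 0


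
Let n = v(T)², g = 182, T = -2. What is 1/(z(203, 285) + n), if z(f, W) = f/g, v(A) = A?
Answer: 26/133 ≈ 0.19549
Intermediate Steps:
z(f, W) = f/182
n = 4 (n = (-2)² = 4)
1/(z(203, 285) + n) = 1/((1/182)*203 + 4) = 1/(29/26 + 4) = 1/(133/26) = 26/133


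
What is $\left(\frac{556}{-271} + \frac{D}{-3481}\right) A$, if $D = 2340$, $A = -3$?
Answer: $\frac{7708728}{943351} \approx 8.1716$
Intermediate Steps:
$\left(\frac{556}{-271} + \frac{D}{-3481}\right) A = \left(\frac{556}{-271} + \frac{2340}{-3481}\right) \left(-3\right) = \left(556 \left(- \frac{1}{271}\right) + 2340 \left(- \frac{1}{3481}\right)\right) \left(-3\right) = \left(- \frac{556}{271} - \frac{2340}{3481}\right) \left(-3\right) = \left(- \frac{2569576}{943351}\right) \left(-3\right) = \frac{7708728}{943351}$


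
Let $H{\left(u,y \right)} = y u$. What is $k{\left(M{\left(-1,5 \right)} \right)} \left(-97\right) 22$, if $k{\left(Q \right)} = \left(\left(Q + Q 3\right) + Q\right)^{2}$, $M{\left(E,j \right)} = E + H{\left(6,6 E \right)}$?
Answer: $-73036150$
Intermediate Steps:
$H{\left(u,y \right)} = u y$
$M{\left(E,j \right)} = 37 E$ ($M{\left(E,j \right)} = E + 6 \cdot 6 E = E + 36 E = 37 E$)
$k{\left(Q \right)} = 25 Q^{2}$ ($k{\left(Q \right)} = \left(\left(Q + 3 Q\right) + Q\right)^{2} = \left(4 Q + Q\right)^{2} = \left(5 Q\right)^{2} = 25 Q^{2}$)
$k{\left(M{\left(-1,5 \right)} \right)} \left(-97\right) 22 = 25 \left(37 \left(-1\right)\right)^{2} \left(-97\right) 22 = 25 \left(-37\right)^{2} \left(-97\right) 22 = 25 \cdot 1369 \left(-97\right) 22 = 34225 \left(-97\right) 22 = \left(-3319825\right) 22 = -73036150$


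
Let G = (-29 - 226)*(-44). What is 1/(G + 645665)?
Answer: 1/656885 ≈ 1.5223e-6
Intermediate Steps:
G = 11220 (G = -255*(-44) = 11220)
1/(G + 645665) = 1/(11220 + 645665) = 1/656885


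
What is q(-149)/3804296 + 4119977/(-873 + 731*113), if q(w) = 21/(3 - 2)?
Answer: 7836806868761/155462556040 ≈ 50.410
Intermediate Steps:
q(w) = 21 (q(w) = 21/1 = 21*1 = 21)
q(-149)/3804296 + 4119977/(-873 + 731*113) = 21/3804296 + 4119977/(-873 + 731*113) = 21*(1/3804296) + 4119977/(-873 + 82603) = 21/3804296 + 4119977/81730 = 7836806868761/155462556040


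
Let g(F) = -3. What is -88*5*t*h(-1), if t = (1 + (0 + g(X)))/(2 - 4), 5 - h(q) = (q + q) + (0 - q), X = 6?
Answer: -2640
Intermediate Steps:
h(q) = 5 - q (h(q) = 5 - ((q + q) + (0 - q)) = 5 - (2*q - q) = 5 - q)
t = 1 (t = (1 + (0 - 3))/(2 - 4) = (1 - 3)/(-2) = -2*(-½) = 1)
-88*5*t*h(-1) = -88*5*1*(5 - 1*(-1)) = -440*(5 + 1) = -440*6 = -88*30 = -2640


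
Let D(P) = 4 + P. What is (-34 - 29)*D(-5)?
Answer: 63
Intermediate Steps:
(-34 - 29)*D(-5) = (-34 - 29)*(4 - 5) = -63*(-1) = 63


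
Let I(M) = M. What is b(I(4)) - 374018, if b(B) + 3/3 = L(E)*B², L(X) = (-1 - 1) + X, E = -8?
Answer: -374179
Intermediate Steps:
L(X) = -2 + X
b(B) = -1 - 10*B² (b(B) = -1 + (-2 - 8)*B² = -1 - 10*B²)
b(I(4)) - 374018 = (-1 - 10*4²) - 374018 = (-1 - 10*16) - 374018 = (-1 - 160) - 374018 = -161 - 374018 = -374179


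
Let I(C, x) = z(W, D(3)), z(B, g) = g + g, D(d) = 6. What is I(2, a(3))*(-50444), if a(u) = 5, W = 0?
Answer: -605328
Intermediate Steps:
z(B, g) = 2*g
I(C, x) = 12 (I(C, x) = 2*6 = 12)
I(2, a(3))*(-50444) = 12*(-50444) = -605328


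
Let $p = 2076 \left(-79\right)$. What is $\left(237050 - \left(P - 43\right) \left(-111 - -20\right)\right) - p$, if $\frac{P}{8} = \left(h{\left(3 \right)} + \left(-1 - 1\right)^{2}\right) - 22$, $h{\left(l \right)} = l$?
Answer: $386221$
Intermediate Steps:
$p = -164004$
$P = -120$ ($P = 8 \left(\left(3 + \left(-1 - 1\right)^{2}\right) - 22\right) = 8 \left(\left(3 + \left(-2\right)^{2}\right) - 22\right) = 8 \left(\left(3 + 4\right) - 22\right) = 8 \left(7 - 22\right) = 8 \left(-15\right) = -120$)
$\left(237050 - \left(P - 43\right) \left(-111 - -20\right)\right) - p = \left(237050 - \left(-120 - 43\right) \left(-111 - -20\right)\right) - -164004 = \left(237050 - - 163 \left(-111 + 20\right)\right) + 164004 = \left(237050 - \left(-163\right) \left(-91\right)\right) + 164004 = \left(237050 - 14833\right) + 164004 = 222217 + 164004 = 386221$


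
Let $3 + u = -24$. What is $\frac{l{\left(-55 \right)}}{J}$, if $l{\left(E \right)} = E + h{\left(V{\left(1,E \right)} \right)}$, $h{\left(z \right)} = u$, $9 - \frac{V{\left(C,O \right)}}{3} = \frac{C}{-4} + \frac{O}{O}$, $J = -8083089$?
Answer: $\frac{82}{8083089} \approx 1.0145 \cdot 10^{-5}$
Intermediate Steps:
$V{\left(C,O \right)} = 24 + \frac{3 C}{4}$ ($V{\left(C,O \right)} = 27 - 3 \left(\frac{C}{-4} + \frac{O}{O}\right) = 27 - 3 \left(C \left(- \frac{1}{4}\right) + 1\right) = 27 - 3 \left(- \frac{C}{4} + 1\right) = 27 - 3 \left(1 - \frac{C}{4}\right) = 27 + \left(-3 + \frac{3 C}{4}\right) = 24 + \frac{3 C}{4}$)
$u = -27$ ($u = -3 - 24 = -27$)
$h{\left(z \right)} = -27$
$l{\left(E \right)} = -27 + E$ ($l{\left(E \right)} = E - 27 = -27 + E$)
$\frac{l{\left(-55 \right)}}{J} = \frac{-27 - 55}{-8083089} = \left(-82\right) \left(- \frac{1}{8083089}\right) = \frac{82}{8083089}$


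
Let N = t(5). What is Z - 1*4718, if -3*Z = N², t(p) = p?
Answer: -14179/3 ≈ -4726.3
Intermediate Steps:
N = 5
Z = -25/3 (Z = -⅓*5² = -⅓*25 = -25/3 ≈ -8.3333)
Z - 1*4718 = -25/3 - 1*4718 = -25/3 - 4718 = -14179/3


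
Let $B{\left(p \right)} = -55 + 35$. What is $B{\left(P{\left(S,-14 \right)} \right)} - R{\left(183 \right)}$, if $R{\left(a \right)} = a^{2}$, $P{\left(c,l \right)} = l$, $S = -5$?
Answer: $-33509$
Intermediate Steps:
$B{\left(p \right)} = -20$
$B{\left(P{\left(S,-14 \right)} \right)} - R{\left(183 \right)} = -20 - 183^{2} = -20 - 33489 = -33509$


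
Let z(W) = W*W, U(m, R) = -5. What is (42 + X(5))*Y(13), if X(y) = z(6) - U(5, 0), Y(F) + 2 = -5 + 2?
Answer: -415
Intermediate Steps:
Y(F) = -5 (Y(F) = -2 + (-5 + 2) = -2 - 3 = -5)
z(W) = W**2
X(y) = 41 (X(y) = 6**2 - 1*(-5) = 36 + 5 = 41)
(42 + X(5))*Y(13) = (42 + 41)*(-5) = 83*(-5) = -415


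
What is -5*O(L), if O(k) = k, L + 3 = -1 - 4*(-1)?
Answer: 0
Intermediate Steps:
L = 0 (L = -3 + (-1 - 4*(-1)) = -3 + (-1 + 4) = -3 + 3 = 0)
-5*O(L) = -5*0 = 0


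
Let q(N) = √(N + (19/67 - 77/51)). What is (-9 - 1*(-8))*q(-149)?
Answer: -I*√1754024691/3417 ≈ -12.257*I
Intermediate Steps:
q(N) = √(-4190/3417 + N) (q(N) = √(N + (19*(1/67) - 77*1/51)) = √(N + (19/67 - 77/51)) = √(N - 4190/3417) = √(-4190/3417 + N))
(-9 - 1*(-8))*q(-149) = (-9 - 1*(-8))*(√(-14317230 + 11675889*(-149))/3417) = (-9 + 8)*(√(-14317230 - 1739707461)/3417) = -√(-1754024691)/3417 = -I*√1754024691/3417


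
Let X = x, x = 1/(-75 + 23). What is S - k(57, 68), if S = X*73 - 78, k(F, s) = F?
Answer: -7093/52 ≈ -136.40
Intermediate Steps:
x = -1/52 (x = 1/(-52) = -1/52 ≈ -0.019231)
X = -1/52 ≈ -0.019231
S = -4129/52 (S = -1/52*73 - 78 = -73/52 - 78 = -4129/52 ≈ -79.404)
S - k(57, 68) = -4129/52 - 1*57 = -4129/52 - 57 = -7093/52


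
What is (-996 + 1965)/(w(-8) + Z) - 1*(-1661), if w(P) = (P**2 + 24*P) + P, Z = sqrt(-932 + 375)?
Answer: 10505083/6351 - 323*I*sqrt(557)/6351 ≈ 1654.1 - 1.2003*I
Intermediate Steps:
Z = I*sqrt(557) (Z = sqrt(-557) = I*sqrt(557) ≈ 23.601*I)
w(P) = P**2 + 25*P
(-996 + 1965)/(w(-8) + Z) - 1*(-1661) = (-996 + 1965)/(-8*(25 - 8) + I*sqrt(557)) - 1*(-1661) = 969/(-8*17 + I*sqrt(557)) + 1661 = 969/(-136 + I*sqrt(557)) + 1661 = 1661 + 969/(-136 + I*sqrt(557))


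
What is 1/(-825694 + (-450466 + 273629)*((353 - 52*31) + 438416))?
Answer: -1/77306358103 ≈ -1.2936e-11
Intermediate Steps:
1/(-825694 + (-450466 + 273629)*((353 - 52*31) + 438416)) = 1/(-825694 - 176837*((353 - 1612) + 438416)) = 1/(-825694 - 176837*(-1259 + 438416)) = 1/(-825694 - 176837*437157) = 1/(-825694 - 77305532409) = 1/(-77306358103) = -1/77306358103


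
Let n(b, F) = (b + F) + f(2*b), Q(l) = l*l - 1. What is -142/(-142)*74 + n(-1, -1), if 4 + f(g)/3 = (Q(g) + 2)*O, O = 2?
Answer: 90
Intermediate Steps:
Q(l) = -1 + l**2 (Q(l) = l**2 - 1 = -1 + l**2)
f(g) = -6 + 6*g**2 (f(g) = -12 + 3*(((-1 + g**2) + 2)*2) = -12 + 3*((1 + g**2)*2) = -12 + 3*(2 + 2*g**2) = -12 + (6 + 6*g**2) = -6 + 6*g**2)
n(b, F) = -6 + F + b + 24*b**2 (n(b, F) = (b + F) + (-6 + 6*(2*b)**2) = (F + b) + (-6 + 6*(4*b**2)) = (F + b) + (-6 + 24*b**2) = -6 + F + b + 24*b**2)
-142/(-142)*74 + n(-1, -1) = -142/(-142)*74 + (-6 - 1 - 1 + 24*(-1)**2) = -142*(-1/142)*74 + (-6 - 1 - 1 + 24*1) = 1*74 + (-6 - 1 - 1 + 24) = 74 + 16 = 90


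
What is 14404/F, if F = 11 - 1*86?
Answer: -14404/75 ≈ -192.05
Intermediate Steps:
F = -75 (F = 11 - 86 = -75)
14404/F = 14404/(-75) = 14404*(-1/75) = -14404/75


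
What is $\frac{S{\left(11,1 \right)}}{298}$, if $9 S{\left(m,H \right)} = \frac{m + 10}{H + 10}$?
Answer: $\frac{7}{9834} \approx 0.00071182$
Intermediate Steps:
$S{\left(m,H \right)} = \frac{10 + m}{9 \left(10 + H\right)}$ ($S{\left(m,H \right)} = \frac{\left(m + 10\right) \frac{1}{H + 10}}{9} = \frac{\left(10 + m\right) \frac{1}{10 + H}}{9} = \frac{\frac{1}{10 + H} \left(10 + m\right)}{9} = \frac{10 + m}{9 \left(10 + H\right)}$)
$\frac{S{\left(11,1 \right)}}{298} = \frac{\frac{1}{9} \frac{1}{10 + 1} \left(10 + 11\right)}{298} = \frac{1}{9} \cdot \frac{1}{11} \cdot 21 \cdot \frac{1}{298} = \frac{7}{33} \cdot \frac{1}{298} = \frac{7}{9834}$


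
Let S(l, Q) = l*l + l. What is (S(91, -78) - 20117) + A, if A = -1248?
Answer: -12993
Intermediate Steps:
S(l, Q) = l + l² (S(l, Q) = l² + l = l + l²)
(S(91, -78) - 20117) + A = (91*(1 + 91) - 20117) - 1248 = (91*92 - 20117) - 1248 = (8372 - 20117) - 1248 = -11745 - 1248 = -12993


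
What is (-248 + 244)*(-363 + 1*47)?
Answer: 1264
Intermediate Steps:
(-248 + 244)*(-363 + 1*47) = -4*(-363 + 47) = -4*(-316) = 1264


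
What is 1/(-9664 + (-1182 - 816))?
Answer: -1/11662 ≈ -8.5749e-5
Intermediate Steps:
1/(-9664 + (-1182 - 816)) = 1/(-9664 - 1998) = 1/(-11662) = -1/11662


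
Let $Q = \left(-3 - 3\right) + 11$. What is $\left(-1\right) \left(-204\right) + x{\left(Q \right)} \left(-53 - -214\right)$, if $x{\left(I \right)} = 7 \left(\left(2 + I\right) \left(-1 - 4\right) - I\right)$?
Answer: $-44876$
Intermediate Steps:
$Q = 5$ ($Q = \left(-3 - 3\right) + 11 = -6 + 11 = 5$)
$x{\left(I \right)} = -70 - 42 I$ ($x{\left(I \right)} = 7 \left(\left(2 + I\right) \left(-5\right) - I\right) = 7 \left(\left(-10 - 5 I\right) - I\right) = 7 \left(-10 - 6 I\right) = -70 - 42 I$)
$\left(-1\right) \left(-204\right) + x{\left(Q \right)} \left(-53 - -214\right) = \left(-1\right) \left(-204\right) + \left(-70 - 210\right) \left(-53 - -214\right) = 204 + \left(-70 - 210\right) \left(-53 + 214\right) = 204 - 45080 = -44876$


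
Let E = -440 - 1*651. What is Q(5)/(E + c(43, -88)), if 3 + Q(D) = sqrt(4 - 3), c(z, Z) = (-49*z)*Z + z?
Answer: -1/92184 ≈ -1.0848e-5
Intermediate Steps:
c(z, Z) = z - 49*Z*z (c(z, Z) = -49*Z*z + z = z - 49*Z*z)
E = -1091 (E = -440 - 651 = -1091)
Q(D) = -2 (Q(D) = -3 + sqrt(4 - 3) = -3 + sqrt(1) = -3 + 1 = -2)
Q(5)/(E + c(43, -88)) = -2/(-1091 + 43*(1 - 49*(-88))) = -2/(-1091 + 43*(1 + 4312)) = -2/(-1091 + 43*4313) = -2/(-1091 + 185459) = -2/184368 = -2*1/184368 = -1/92184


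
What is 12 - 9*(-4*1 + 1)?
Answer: 39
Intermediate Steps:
12 - 9*(-4*1 + 1) = 12 - 9*(-4 + 1) = 12 - 9*(-3) = 12 + 27 = 39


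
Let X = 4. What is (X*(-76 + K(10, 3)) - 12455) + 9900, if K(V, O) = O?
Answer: -2847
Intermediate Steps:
(X*(-76 + K(10, 3)) - 12455) + 9900 = (4*(-76 + 3) - 12455) + 9900 = (4*(-73) - 12455) + 9900 = (-292 - 12455) + 9900 = -12747 + 9900 = -2847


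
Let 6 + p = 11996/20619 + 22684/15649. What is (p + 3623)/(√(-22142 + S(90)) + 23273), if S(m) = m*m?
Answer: 1598637446560163/10280666377760553 - 1167741012827*I*√14042/174771328421929401 ≈ 0.1555 - 0.00079175*I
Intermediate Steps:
S(m) = m²
p = -1280553586/322666731 (p = -6 + (11996/20619 + 22684/15649) = -6 + 655446800/322666731 = -1280553586/322666731 ≈ -3.9687)
(p + 3623)/(√(-22142 + S(90)) + 23273) = (-1280553586/322666731 + 3623)/(√(-22142 + 90²) + 23273) = 1167741012827/(322666731*(√(-22142 + 8100) + 23273)) = 1167741012827/(322666731*(√(-14042) + 23273)) = 1167741012827/(322666731*(I*√14042 + 23273)) = 1167741012827/(322666731*(23273 + I*√14042))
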